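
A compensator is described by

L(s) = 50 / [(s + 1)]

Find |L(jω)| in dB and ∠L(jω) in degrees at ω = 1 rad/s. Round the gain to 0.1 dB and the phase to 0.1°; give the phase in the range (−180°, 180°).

31.0 dB, -45.0°

At ω = 1 rad/s:
pole (1 + j1·1) = 1 + j1 → |·| ≈ 1.4142, ∠ ≈ 45.00°
|L| = 50 · 1 / (1.4142) ≈ 35.356
Gain = 20 log₁₀(35.356) ≈ 30.97 dB
∠L = (0°) − (45.00°) = -45.00°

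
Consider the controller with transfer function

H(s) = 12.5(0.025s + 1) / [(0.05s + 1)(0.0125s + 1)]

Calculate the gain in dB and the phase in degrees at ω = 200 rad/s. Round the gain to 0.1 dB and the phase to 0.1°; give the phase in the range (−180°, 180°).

7.4 dB, -73.8°

At ω = 200 rad/s:
zero (1 + j200·0.025) = 1 + j5 → |·| ≈ 5.099, ∠ ≈ 78.69°
pole (1 + j200·0.05) = 1 + j10 → |·| ≈ 10.05, ∠ ≈ 84.29°
pole (1 + j200·0.0125) = 1 + j2.5 → |·| ≈ 2.6926, ∠ ≈ 68.20°
|H| = 12.5 · 5.099 / (10.05 · 2.6926) ≈ 2.3554
Gain = 20 log₁₀(2.3554) ≈ 7.44 dB
∠H = (78.69°) − (84.29° + 68.20°) = -73.80°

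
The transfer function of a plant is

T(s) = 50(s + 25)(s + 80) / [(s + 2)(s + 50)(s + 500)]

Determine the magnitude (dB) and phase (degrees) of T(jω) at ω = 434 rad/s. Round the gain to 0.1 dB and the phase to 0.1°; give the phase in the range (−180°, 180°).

At s = jω = j434:
zero (s+25): 25 + j434 → |·| = √(25²+434²) = √188981 ≈ 434.72, ∠ = arctan(434/25) ≈ 86.70°
zero (s+80): 80 + j434 → |·| = √(80²+434²) = √194756 ≈ 441.31, ∠ = arctan(434/80) ≈ 79.56°
pole (s+2): 2 + j434 → |·| = √(2²+434²) = √188360 ≈ 434, ∠ = arctan(434/2) ≈ 89.74°
pole (s+50): 50 + j434 → |·| = √(50²+434²) = √190856 ≈ 436.87, ∠ = arctan(434/50) ≈ 83.43°
pole (s+500): 500 + j434 → |·| = √(500²+434²) = √438356 ≈ 662.08, ∠ = arctan(434/500) ≈ 40.96°
|T| = 50 · 1.9185e+05 / 1.2553e+08 ≈ 0.076416
Gain = 20 log₁₀(0.076416) ≈ -22.34 dB
∠T = 166.26° − 214.13° = -47.87°

-22.3 dB, -47.9°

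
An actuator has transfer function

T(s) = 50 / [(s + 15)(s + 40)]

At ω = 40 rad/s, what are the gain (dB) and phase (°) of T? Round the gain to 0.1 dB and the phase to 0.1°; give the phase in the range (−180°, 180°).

-33.7 dB, -114.4°

At s = jω = j40:
pole (s+15): 15 + j40 → |·| = √(15²+40²) = √1825 ≈ 42.72, ∠ = arctan(40/15) ≈ 69.44°
pole (s+40): 40 + j40 → |·| = √(40²+40²) = √3200 ≈ 56.569, ∠ = arctan(40/40) ≈ 45.00°
|T| = 50 / 2416.6 ≈ 0.02069
Gain = 20 log₁₀(0.02069) ≈ -33.68 dB
∠T = 0.00° − 114.44° = -114.44°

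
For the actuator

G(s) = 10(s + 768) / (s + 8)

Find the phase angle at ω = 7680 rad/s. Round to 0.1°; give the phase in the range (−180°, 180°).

At s = jω = j7680:
zero (s+768): 768 + j7680 → |·| = √(768²+7680²) = √59572224 ≈ 7718.3, ∠ = arctan(7680/768) ≈ 84.29°
pole (s+8): 8 + j7680 → |·| = √(8²+7680²) = √58982464 ≈ 7680, ∠ = arctan(7680/8) ≈ 89.94°
∠G = 84.29° − 89.94° = -5.65°

-5.7°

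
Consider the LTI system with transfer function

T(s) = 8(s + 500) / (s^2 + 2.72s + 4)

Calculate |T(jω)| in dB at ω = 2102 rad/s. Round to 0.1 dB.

-48.2 dB

At s = jω = j2102:
zero (s+500): 500 + j2102 → |·| = √(500²+2102²) = √4668404 ≈ 2160.6, ∠ = arctan(2102/500) ≈ 76.62°
quadratic: (j2102)² + 2.72·j2102 + 4 = -4418400 + j5717.44 → |·| ≈ 4.4184e+06, ∠ ≈ 179.93°
|T| = 8 · 2160.6 / 4.4184e+06 ≈ 0.003912
Gain = 20 log₁₀(0.003912) ≈ -48.15 dB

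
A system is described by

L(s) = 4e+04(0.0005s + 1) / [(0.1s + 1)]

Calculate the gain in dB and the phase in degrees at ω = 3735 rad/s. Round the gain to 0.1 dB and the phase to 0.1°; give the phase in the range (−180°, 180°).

At ω = 3735 rad/s:
zero (1 + j3735·0.0005) = 1 + j1.8675 → |·| ≈ 2.1184, ∠ ≈ 61.83°
pole (1 + j3735·0.1) = 1 + j373.5 → |·| ≈ 373.5, ∠ ≈ 89.85°
|L| = 4e+04 · 2.1184 / (373.5) ≈ 226.87
Gain = 20 log₁₀(226.87) ≈ 47.12 dB
∠L = (61.83°) − (89.85°) = -28.02°

47.1 dB, -28.0°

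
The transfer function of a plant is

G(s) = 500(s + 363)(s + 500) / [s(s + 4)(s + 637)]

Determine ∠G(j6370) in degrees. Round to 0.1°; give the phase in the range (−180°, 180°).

At s = jω = j6370:
zero (s+363): 363 + j6370 → |·| = √(363²+6370²) = √40708669 ≈ 6380.3, ∠ = arctan(6370/363) ≈ 86.74°
zero (s+500): 500 + j6370 → |·| = √(500²+6370²) = √40826900 ≈ 6389.6, ∠ = arctan(6370/500) ≈ 85.51°
pole (s+4): 4 + j6370 → |·| = √(4²+6370²) = √40576916 ≈ 6370, ∠ = arctan(6370/4) ≈ 89.96°
pole (s+637): 637 + j6370 → |·| = √(637²+6370²) = √40982669 ≈ 6401.8, ∠ = arctan(6370/637) ≈ 84.29°
pole at origin: |s| = 6370, ∠ = 90.00° (in denominator)
∠G = 172.25° − 264.25° = -92.00°

-92.0°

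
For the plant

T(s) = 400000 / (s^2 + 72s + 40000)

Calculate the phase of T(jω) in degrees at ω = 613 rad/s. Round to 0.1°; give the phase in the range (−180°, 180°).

At s = jω = j613:
quadratic: (j613)² + 72·j613 + 40000 = -335769 + j44136 → |·| ≈ 3.3866e+05, ∠ ≈ 172.51°
∠T = 0.00° − 172.51° = -172.51°

-172.5°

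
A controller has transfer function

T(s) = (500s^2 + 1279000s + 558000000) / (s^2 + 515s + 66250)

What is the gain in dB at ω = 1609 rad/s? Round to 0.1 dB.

58.3 dB

Substitute s = j1609:
Numerator: 500(j1609)^2 + 1279000(j1609) + 558000000 = -736440500 + j2057911000
Denominator: (j1609)^2 + 515(j1609) + 66250 = -2522631 + j828635
|N| = √(736440500² + 2057911000²) ≈ 2.1857e+09, ∠N ≈ 109.69°
|D| = √(2522631² + 828635²) ≈ 2.6552e+06, ∠D ≈ 161.82°
|T| = 2.1857e+09 / 2.6552e+06 ≈ 823.18
Gain = 20 log₁₀(823.18) ≈ 58.31 dB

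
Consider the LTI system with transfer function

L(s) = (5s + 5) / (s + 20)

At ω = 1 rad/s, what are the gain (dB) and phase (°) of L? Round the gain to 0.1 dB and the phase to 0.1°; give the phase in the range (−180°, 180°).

Substitute s = j1:
Numerator: 5(j1) + 5 = 5 + j5
Denominator: (j1) + 20 = 20 + j1
|N| = √(5² + 5²) ≈ 7.0711, ∠N ≈ 45.00°
|D| = √(20² + 1²) ≈ 20.025, ∠D ≈ 2.86°
|L| = 7.0711 / 20.025 ≈ 0.35311
Gain = 20 log₁₀(0.35311) ≈ -9.04 dB
∠L = 45.00° − 2.86° = 42.14°

-9.0 dB, 42.1°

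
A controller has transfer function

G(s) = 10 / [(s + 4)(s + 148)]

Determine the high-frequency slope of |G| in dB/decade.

Each pole contributes −20 dB/decade at high frequency; each zero contributes +20 dB/decade.
Net: 0 zero(s) − 2 pole(s) → -40 dB/decade.

-40 dB/decade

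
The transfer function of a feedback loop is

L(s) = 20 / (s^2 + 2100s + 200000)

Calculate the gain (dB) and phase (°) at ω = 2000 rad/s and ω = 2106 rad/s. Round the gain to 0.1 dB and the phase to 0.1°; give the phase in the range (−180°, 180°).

Substitute s = j2000:
Numerator: 20 = 20 + j0
Denominator: (j2000)^2 + 2100(j2000) + 200000 = -3800000 + j4200000
|N| = √(20² + 0²) ≈ 20, ∠N ≈ 0.00°
|D| = √(3800000² + 4200000²) ≈ 5.6639e+06, ∠D ≈ 132.14°
|L| = 20 / 5.6639e+06 ≈ 3.5311e-06
Gain = 20 log₁₀(3.5311e-06) ≈ -109.04 dB
∠L = 0.00° − 132.14° = -132.14°

Substitute s = j2106:
Numerator: 20 = 20 + j0
Denominator: (j2106)^2 + 2100(j2106) + 200000 = -4235236 + j4422600
|N| = √(20² + 0²) ≈ 20, ∠N ≈ 0.00°
|D| = √(4235236² + 4422600²) ≈ 6.1234e+06, ∠D ≈ 133.76°
|L| = 20 / 6.1234e+06 ≈ 3.2662e-06
Gain = 20 log₁₀(3.2662e-06) ≈ -109.72 dB
∠L = 0.00° − 133.76° = -133.76°

ω = 2000: -109.0 dB, -132.1°; ω = 2106: -109.7 dB, -133.8°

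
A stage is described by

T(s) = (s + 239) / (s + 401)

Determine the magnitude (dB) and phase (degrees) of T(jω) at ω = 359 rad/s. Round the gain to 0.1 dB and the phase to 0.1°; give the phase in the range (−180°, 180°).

-1.9 dB, 14.5°

Substitute s = j359:
Numerator: (j359) + 239 = 239 + j359
Denominator: (j359) + 401 = 401 + j359
|N| = √(239² + 359²) ≈ 431.28, ∠N ≈ 56.35°
|D| = √(401² + 359²) ≈ 538.22, ∠D ≈ 41.84°
|T| = 431.28 / 538.22 ≈ 0.80131
Gain = 20 log₁₀(0.80131) ≈ -1.92 dB
∠T = 56.35° − 41.84° = 14.51°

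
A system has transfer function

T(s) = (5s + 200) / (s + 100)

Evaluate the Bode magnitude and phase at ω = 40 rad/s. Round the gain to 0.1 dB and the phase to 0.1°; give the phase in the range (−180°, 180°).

8.4 dB, 23.2°

Substitute s = j40:
Numerator: 5(j40) + 200 = 200 + j200
Denominator: (j40) + 100 = 100 + j40
|N| = √(200² + 200²) ≈ 282.84, ∠N ≈ 45.00°
|D| = √(100² + 40²) ≈ 107.7, ∠D ≈ 21.80°
|T| = 282.84 / 107.7 ≈ 2.6262
Gain = 20 log₁₀(2.6262) ≈ 8.39 dB
∠T = 45.00° − 21.80° = 23.20°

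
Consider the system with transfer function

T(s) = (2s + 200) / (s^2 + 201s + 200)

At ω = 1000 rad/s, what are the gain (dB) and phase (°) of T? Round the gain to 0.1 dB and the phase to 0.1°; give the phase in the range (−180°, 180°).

Substitute s = j1000:
Numerator: 2(j1000) + 200 = 200 + j2000
Denominator: (j1000)^2 + 201(j1000) + 200 = -999800 + j201000
|N| = √(200² + 2000²) ≈ 2010, ∠N ≈ 84.29°
|D| = √(999800² + 201000²) ≈ 1.0198e+06, ∠D ≈ 168.63°
|T| = 2010 / 1.0198e+06 ≈ 0.001971
Gain = 20 log₁₀(0.001971) ≈ -54.11 dB
∠T = 84.29° − 168.63° = -84.34°

-54.1 dB, -84.3°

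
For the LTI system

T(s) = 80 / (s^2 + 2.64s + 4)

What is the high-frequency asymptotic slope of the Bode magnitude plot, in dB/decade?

Each pole contributes −20 dB/decade at high frequency; each zero contributes +20 dB/decade.
Net: 0 zero(s) − 2 pole(s) → -40 dB/decade.

-40 dB/decade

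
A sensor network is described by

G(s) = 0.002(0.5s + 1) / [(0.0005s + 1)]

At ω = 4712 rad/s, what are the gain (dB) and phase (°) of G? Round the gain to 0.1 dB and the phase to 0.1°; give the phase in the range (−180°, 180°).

5.3 dB, 23.0°

At ω = 4712 rad/s:
zero (1 + j4712·0.5) = 1 + j2356 → |·| ≈ 2356, ∠ ≈ 89.98°
pole (1 + j4712·0.0005) = 1 + j2.356 → |·| ≈ 2.5594, ∠ ≈ 67.00°
|G| = 0.002 · 2356 / (2.5594) ≈ 1.8411
Gain = 20 log₁₀(1.8411) ≈ 5.30 dB
∠G = (89.98°) − (67.00°) = 22.98°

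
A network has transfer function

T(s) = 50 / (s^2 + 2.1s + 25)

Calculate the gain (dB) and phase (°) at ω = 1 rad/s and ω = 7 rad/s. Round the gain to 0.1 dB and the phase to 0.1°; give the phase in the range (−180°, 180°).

ω = 1: 6.3 dB, -5.0°; ω = 7: 5.0 dB, -148.5°

At s = jω = j1:
quadratic: (j1)² + 2.1·j1 + 25 = 24 + j2.1 → |·| ≈ 24.092, ∠ ≈ 5.00°
|T| = 50 / 24.092 ≈ 2.0754
Gain = 20 log₁₀(2.0754) ≈ 6.34 dB
∠T = 0.00° − 5.00° = -5.00°

At s = jω = j7:
quadratic: (j7)² + 2.1·j7 + 25 = -24 + j14.7 → |·| ≈ 28.144, ∠ ≈ 148.51°
|T| = 50 / 28.144 ≈ 1.7766
Gain = 20 log₁₀(1.7766) ≈ 4.99 dB
∠T = 0.00° − 148.51° = -148.51°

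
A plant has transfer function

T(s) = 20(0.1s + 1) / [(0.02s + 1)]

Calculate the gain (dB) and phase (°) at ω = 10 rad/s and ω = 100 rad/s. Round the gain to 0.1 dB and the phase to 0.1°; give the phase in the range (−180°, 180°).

At ω = 10 rad/s:
zero (1 + j10·0.1) = 1 + j1 → |·| ≈ 1.4142, ∠ ≈ 45.00°
pole (1 + j10·0.02) = 1 + j0.2 → |·| ≈ 1.0198, ∠ ≈ 11.31°
|T| = 20 · 1.4142 / (1.0198) ≈ 27.735
Gain = 20 log₁₀(27.735) ≈ 28.86 dB
∠T = (45.00°) − (11.31°) = 33.69°

At ω = 100 rad/s:
zero (1 + j100·0.1) = 1 + j10 → |·| ≈ 10.05, ∠ ≈ 84.29°
pole (1 + j100·0.02) = 1 + j2 → |·| ≈ 2.2361, ∠ ≈ 63.43°
|T| = 20 · 10.05 / (2.2361) ≈ 89.889
Gain = 20 log₁₀(89.889) ≈ 39.07 dB
∠T = (84.29°) − (63.43°) = 20.86°

ω = 10: 28.9 dB, 33.7°; ω = 100: 39.1 dB, 20.9°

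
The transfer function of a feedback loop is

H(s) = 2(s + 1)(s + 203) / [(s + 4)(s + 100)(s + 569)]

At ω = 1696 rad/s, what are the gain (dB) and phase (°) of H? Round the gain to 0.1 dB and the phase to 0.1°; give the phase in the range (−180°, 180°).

At s = jω = j1696:
zero (s+1): 1 + j1696 → |·| = √(1²+1696²) = √2876417 ≈ 1696, ∠ = arctan(1696/1) ≈ 89.97°
zero (s+203): 203 + j1696 → |·| = √(203²+1696²) = √2917625 ≈ 1708.1, ∠ = arctan(1696/203) ≈ 83.17°
pole (s+4): 4 + j1696 → |·| = √(4²+1696²) = √2876432 ≈ 1696, ∠ = arctan(1696/4) ≈ 89.86°
pole (s+100): 100 + j1696 → |·| = √(100²+1696²) = √2886416 ≈ 1698.9, ∠ = arctan(1696/100) ≈ 86.63°
pole (s+569): 569 + j1696 → |·| = √(569²+1696²) = √3200177 ≈ 1788.9, ∠ = arctan(1696/569) ≈ 71.45°
|H| = 2 · 2.8969e+06 / 5.1544e+09 ≈ 0.001124
Gain = 20 log₁₀(0.001124) ≈ -58.98 dB
∠H = 173.14° − 247.94° = -74.80°

-59.0 dB, -74.8°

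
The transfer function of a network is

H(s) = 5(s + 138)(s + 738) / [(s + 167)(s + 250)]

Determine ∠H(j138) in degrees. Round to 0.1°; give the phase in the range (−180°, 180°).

-12.9°

At s = jω = j138:
zero (s+138): 138 + j138 → |·| = √(138²+138²) = √38088 ≈ 195.16, ∠ = arctan(138/138) ≈ 45.00°
zero (s+738): 738 + j138 → |·| = √(738²+138²) = √563688 ≈ 750.79, ∠ = arctan(138/738) ≈ 10.59°
pole (s+167): 167 + j138 → |·| = √(167²+138²) = √46933 ≈ 216.64, ∠ = arctan(138/167) ≈ 39.57°
pole (s+250): 250 + j138 → |·| = √(250²+138²) = √81544 ≈ 285.56, ∠ = arctan(138/250) ≈ 28.90°
∠H = 55.59° − 68.47° = -12.88°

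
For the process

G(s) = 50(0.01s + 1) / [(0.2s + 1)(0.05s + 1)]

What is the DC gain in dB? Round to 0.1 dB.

G(0) = 50 · 1 / 1 = 50
20 log₁₀(50) ≈ 33.98 dB

34.0 dB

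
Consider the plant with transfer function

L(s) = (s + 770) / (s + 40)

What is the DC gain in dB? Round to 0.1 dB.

25.7 dB

L(0) = 1·770 / (40) = 19.25
20 log₁₀(19.25) ≈ 25.69 dB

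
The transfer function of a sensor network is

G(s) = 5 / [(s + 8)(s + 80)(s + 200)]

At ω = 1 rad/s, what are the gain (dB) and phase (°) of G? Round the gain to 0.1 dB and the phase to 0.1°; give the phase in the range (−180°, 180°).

-88.2 dB, -8.1°

At s = jω = j1:
pole (s+8): 8 + j1 → |·| = √(8²+1²) = √65 ≈ 8.0623, ∠ = arctan(1/8) ≈ 7.13°
pole (s+80): 80 + j1 → |·| = √(80²+1²) = √6401 ≈ 80.006, ∠ = arctan(1/80) ≈ 0.72°
pole (s+200): 200 + j1 → |·| = √(200²+1²) = √40001 ≈ 200, ∠ = arctan(1/200) ≈ 0.29°
|G| = 5 / 1.2901e+05 ≈ 3.8757e-05
Gain = 20 log₁₀(3.8757e-05) ≈ -88.23 dB
∠G = 0.00° − 8.14° = -8.14°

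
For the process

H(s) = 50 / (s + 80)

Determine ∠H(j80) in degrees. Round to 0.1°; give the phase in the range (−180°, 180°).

At s = jω = j80:
pole (s+80): 80 + j80 → |·| = √(80²+80²) = √12800 ≈ 113.14, ∠ = arctan(80/80) ≈ 45.00°
∠H = 0.00° − 45.00° = -45.00°

-45.0°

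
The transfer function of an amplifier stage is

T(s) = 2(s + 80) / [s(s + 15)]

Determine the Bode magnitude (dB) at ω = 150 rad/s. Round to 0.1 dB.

-36.5 dB

At s = jω = j150:
zero (s+80): 80 + j150 → |·| = √(80²+150²) = √28900 ≈ 170, ∠ = arctan(150/80) ≈ 61.93°
pole (s+15): 15 + j150 → |·| = √(15²+150²) = √22725 ≈ 150.75, ∠ = arctan(150/15) ≈ 84.29°
pole at origin: |s| = 150, ∠ = 90.00° (in denominator)
|T| = 2 · 170 / 22612 ≈ 0.015036
Gain = 20 log₁₀(0.015036) ≈ -36.46 dB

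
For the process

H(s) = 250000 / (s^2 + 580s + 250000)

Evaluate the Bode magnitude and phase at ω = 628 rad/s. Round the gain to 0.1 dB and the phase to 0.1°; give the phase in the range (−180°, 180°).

At s = jω = j628:
quadratic: (j628)² + 580·j628 + 250000 = -144384 + j364240 → |·| ≈ 3.9181e+05, ∠ ≈ 111.62°
|H| = 250000 / 3.9181e+05 ≈ 0.63806
Gain = 20 log₁₀(0.63806) ≈ -3.90 dB
∠H = 0.00° − 111.62° = -111.62°

-3.9 dB, -111.6°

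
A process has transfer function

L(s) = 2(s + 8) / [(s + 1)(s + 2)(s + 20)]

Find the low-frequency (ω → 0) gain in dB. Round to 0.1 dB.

L(0) = 2·8 / (1·2·20) = 0.4
20 log₁₀(0.4) ≈ -7.96 dB

-8.0 dB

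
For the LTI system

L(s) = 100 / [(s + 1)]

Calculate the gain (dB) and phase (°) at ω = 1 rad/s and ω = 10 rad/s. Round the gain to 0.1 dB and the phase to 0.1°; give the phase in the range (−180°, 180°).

At ω = 1 rad/s:
pole (1 + j1·1) = 1 + j1 → |·| ≈ 1.4142, ∠ ≈ 45.00°
|L| = 100 · 1 / (1.4142) ≈ 70.711
Gain = 20 log₁₀(70.711) ≈ 36.99 dB
∠L = (0°) − (45.00°) = -45.00°

At ω = 10 rad/s:
pole (1 + j10·1) = 1 + j10 → |·| ≈ 10.05, ∠ ≈ 84.29°
|L| = 100 · 1 / (10.05) ≈ 9.9502
Gain = 20 log₁₀(9.9502) ≈ 19.96 dB
∠L = (0°) − (84.29°) = -84.29°

ω = 1: 37.0 dB, -45.0°; ω = 10: 20.0 dB, -84.3°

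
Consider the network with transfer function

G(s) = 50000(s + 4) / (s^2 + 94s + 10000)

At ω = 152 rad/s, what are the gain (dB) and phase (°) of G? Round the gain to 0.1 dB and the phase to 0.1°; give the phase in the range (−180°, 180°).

At s = jω = j152:
zero (s+4): 4 + j152 → |·| = √(4²+152²) = √23120 ≈ 152.05, ∠ = arctan(152/4) ≈ 88.49°
quadratic: (j152)² + 94·j152 + 10000 = -13104 + j14288 → |·| ≈ 19387, ∠ ≈ 132.52°
|G| = 50000 · 152.05 / 19387 ≈ 392.14
Gain = 20 log₁₀(392.14) ≈ 51.87 dB
∠G = 88.49° − 132.52° = -44.03°

51.9 dB, -44.0°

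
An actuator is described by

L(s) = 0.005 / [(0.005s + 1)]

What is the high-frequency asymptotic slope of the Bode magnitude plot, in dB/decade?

Each pole contributes −20 dB/decade at high frequency; each zero contributes +20 dB/decade.
Net: 0 zero(s) − 1 pole(s) → -20 dB/decade.

-20 dB/decade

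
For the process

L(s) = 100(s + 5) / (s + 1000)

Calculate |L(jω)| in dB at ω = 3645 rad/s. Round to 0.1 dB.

At s = jω = j3645:
zero (s+5): 5 + j3645 → |·| = √(5²+3645²) = √13286050 ≈ 3645, ∠ = arctan(3645/5) ≈ 89.92°
pole (s+1000): 1000 + j3645 → |·| = √(1000²+3645²) = √14286025 ≈ 3779.7, ∠ = arctan(3645/1000) ≈ 74.66°
|L| = 100 · 3645 / 3779.7 ≈ 96.436
Gain = 20 log₁₀(96.436) ≈ 39.68 dB

39.7 dB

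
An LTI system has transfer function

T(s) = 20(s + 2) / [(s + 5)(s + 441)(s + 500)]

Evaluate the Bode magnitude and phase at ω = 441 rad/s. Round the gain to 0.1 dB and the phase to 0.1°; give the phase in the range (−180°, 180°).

At s = jω = j441:
zero (s+2): 2 + j441 → |·| = √(2²+441²) = √194485 ≈ 441, ∠ = arctan(441/2) ≈ 89.74°
pole (s+5): 5 + j441 → |·| = √(5²+441²) = √194506 ≈ 441.03, ∠ = arctan(441/5) ≈ 89.35°
pole (s+441): 441 + j441 → |·| = √(441²+441²) = √388962 ≈ 623.67, ∠ = arctan(441/441) ≈ 45.00°
pole (s+500): 500 + j441 → |·| = √(500²+441²) = √444481 ≈ 666.69, ∠ = arctan(441/500) ≈ 41.41°
|T| = 20 · 441 / 1.8338e+08 ≈ 4.8097e-05
Gain = 20 log₁₀(4.8097e-05) ≈ -86.36 dB
∠T = 89.74° − 175.76° = -86.02°

-86.4 dB, -86.0°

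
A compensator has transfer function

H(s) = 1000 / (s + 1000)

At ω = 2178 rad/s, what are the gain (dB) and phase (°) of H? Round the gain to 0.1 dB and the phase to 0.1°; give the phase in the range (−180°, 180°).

At s = jω = j2178:
pole (s+1000): 1000 + j2178 → |·| = √(1000²+2178²) = √5743684 ≈ 2396.6, ∠ = arctan(2178/1000) ≈ 65.34°
|H| = 1000 / 2396.6 ≈ 0.41726
Gain = 20 log₁₀(0.41726) ≈ -7.59 dB
∠H = 0.00° − 65.34° = -65.34°

-7.6 dB, -65.3°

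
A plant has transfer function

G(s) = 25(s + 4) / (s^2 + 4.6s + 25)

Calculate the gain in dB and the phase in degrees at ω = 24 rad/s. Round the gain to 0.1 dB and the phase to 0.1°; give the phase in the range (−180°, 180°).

0.7 dB, -88.1°

At s = jω = j24:
zero (s+4): 4 + j24 → |·| = √(4²+24²) = √592 ≈ 24.331, ∠ = arctan(24/4) ≈ 80.54°
quadratic: (j24)² + 4.6·j24 + 25 = -551 + j110.4 → |·| ≈ 561.95, ∠ ≈ 168.67°
|G| = 25 · 24.331 / 561.95 ≈ 1.0824
Gain = 20 log₁₀(1.0824) ≈ 0.69 dB
∠G = 80.54° − 168.67° = -88.13°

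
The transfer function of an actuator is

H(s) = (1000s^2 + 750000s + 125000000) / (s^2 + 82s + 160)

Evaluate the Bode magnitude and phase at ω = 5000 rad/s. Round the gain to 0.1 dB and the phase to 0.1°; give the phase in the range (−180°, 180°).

Substitute s = j5000:
Numerator: 1000(j5000)^2 + 750000(j5000) + 125000000 = -24875000000 + j3750000000
Denominator: (j5000)^2 + 82(j5000) + 160 = -24999840 + j410000
|N| = √(24875000000² + 3750000000²) ≈ 2.5156e+10, ∠N ≈ 171.43°
|D| = √(24999840² + 410000²) ≈ 2.5003e+07, ∠D ≈ 179.06°
|H| = 2.5156e+10 / 2.5003e+07 ≈ 1006.1
Gain = 20 log₁₀(1006.1) ≈ 60.05 dB
∠H = 171.43° − 179.06° = -7.63°

60.1 dB, -7.6°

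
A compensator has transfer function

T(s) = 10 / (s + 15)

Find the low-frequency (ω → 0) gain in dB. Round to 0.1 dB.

-3.5 dB

T(0) = 10 / 15 ≈ 0.66667
20 log₁₀(0.66667) ≈ -3.52 dB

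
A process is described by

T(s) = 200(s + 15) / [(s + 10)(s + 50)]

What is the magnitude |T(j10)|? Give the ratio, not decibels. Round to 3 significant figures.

5.00

At s = jω = j10:
zero (s+15): 15 + j10 → |·| = √(15²+10²) = √325 ≈ 18.028, ∠ = arctan(10/15) ≈ 33.69°
pole (s+10): 10 + j10 → |·| = √(10²+10²) = √200 ≈ 14.142, ∠ = arctan(10/10) ≈ 45.00°
pole (s+50): 50 + j10 → |·| = √(50²+10²) = √2600 ≈ 50.99, ∠ = arctan(10/50) ≈ 11.31°
|T| = 200 · 18.028 / 721.1 ≈ 5.0001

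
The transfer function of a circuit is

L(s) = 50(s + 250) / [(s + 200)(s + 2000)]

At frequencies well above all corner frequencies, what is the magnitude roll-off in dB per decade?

-20 dB/decade

Each pole contributes −20 dB/decade at high frequency; each zero contributes +20 dB/decade.
Net: 1 zero(s) − 2 pole(s) → -20 dB/decade.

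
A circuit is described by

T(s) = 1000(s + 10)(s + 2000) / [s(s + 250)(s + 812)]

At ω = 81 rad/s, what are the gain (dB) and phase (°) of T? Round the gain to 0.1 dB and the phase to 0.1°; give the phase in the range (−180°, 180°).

At s = jω = j81:
zero (s+10): 10 + j81 → |·| = √(10²+81²) = √6661 ≈ 81.615, ∠ = arctan(81/10) ≈ 82.96°
zero (s+2000): 2000 + j81 → |·| = √(2000²+81²) = √4006561 ≈ 2001.6, ∠ = arctan(81/2000) ≈ 2.32°
pole (s+250): 250 + j81 → |·| = √(250²+81²) = √69061 ≈ 262.79, ∠ = arctan(81/250) ≈ 17.95°
pole (s+812): 812 + j81 → |·| = √(812²+81²) = √665905 ≈ 816.03, ∠ = arctan(81/812) ≈ 5.70°
pole at origin: |s| = 81, ∠ = 90.00° (in denominator)
|T| = 1000 · 1.6336e+05 / 1.737e+07 ≈ 9.4047
Gain = 20 log₁₀(9.4047) ≈ 19.47 dB
∠T = 85.28° − 113.65° = -28.37°

19.5 dB, -28.4°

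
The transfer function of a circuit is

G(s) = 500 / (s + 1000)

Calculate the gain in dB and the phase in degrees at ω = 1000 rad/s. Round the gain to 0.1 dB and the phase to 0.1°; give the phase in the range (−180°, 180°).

-9.0 dB, -45.0°

At s = jω = j1000:
pole (s+1000): 1000 + j1000 → |·| = √(1000²+1000²) = √2000000 ≈ 1414.2, ∠ = arctan(1000/1000) ≈ 45.00°
|G| = 500 / 1414.2 ≈ 0.35356
Gain = 20 log₁₀(0.35356) ≈ -9.03 dB
∠G = 0.00° − 45.00° = -45.00°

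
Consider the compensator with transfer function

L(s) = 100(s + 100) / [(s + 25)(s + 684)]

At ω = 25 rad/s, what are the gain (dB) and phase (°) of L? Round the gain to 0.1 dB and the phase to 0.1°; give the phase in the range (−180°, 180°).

At s = jω = j25:
zero (s+100): 100 + j25 → |·| = √(100²+25²) = √10625 ≈ 103.08, ∠ = arctan(25/100) ≈ 14.04°
pole (s+25): 25 + j25 → |·| = √(25²+25²) = √1250 ≈ 35.355, ∠ = arctan(25/25) ≈ 45.00°
pole (s+684): 684 + j25 → |·| = √(684²+25²) = √468481 ≈ 684.46, ∠ = arctan(25/684) ≈ 2.09°
|L| = 100 · 103.08 / 24199 ≈ 0.42597
Gain = 20 log₁₀(0.42597) ≈ -7.41 dB
∠L = 14.04° − 47.09° = -33.05°

-7.4 dB, -33.1°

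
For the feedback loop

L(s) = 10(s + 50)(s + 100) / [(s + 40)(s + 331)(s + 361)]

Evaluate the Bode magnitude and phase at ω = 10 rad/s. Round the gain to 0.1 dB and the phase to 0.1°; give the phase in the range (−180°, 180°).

-39.7 dB, -0.3°

At s = jω = j10:
zero (s+50): 50 + j10 → |·| = √(50²+10²) = √2600 ≈ 50.99, ∠ = arctan(10/50) ≈ 11.31°
zero (s+100): 100 + j10 → |·| = √(100²+10²) = √10100 ≈ 100.5, ∠ = arctan(10/100) ≈ 5.71°
pole (s+40): 40 + j10 → |·| = √(40²+10²) = √1700 ≈ 41.231, ∠ = arctan(10/40) ≈ 14.04°
pole (s+331): 331 + j10 → |·| = √(331²+10²) = √109661 ≈ 331.15, ∠ = arctan(10/331) ≈ 1.73°
pole (s+361): 361 + j10 → |·| = √(361²+10²) = √130421 ≈ 361.14, ∠ = arctan(10/361) ≈ 1.59°
|L| = 10 · 5124.5 / 4.9309e+06 ≈ 0.010393
Gain = 20 log₁₀(0.010393) ≈ -39.67 dB
∠L = 17.02° − 17.36° = -0.34°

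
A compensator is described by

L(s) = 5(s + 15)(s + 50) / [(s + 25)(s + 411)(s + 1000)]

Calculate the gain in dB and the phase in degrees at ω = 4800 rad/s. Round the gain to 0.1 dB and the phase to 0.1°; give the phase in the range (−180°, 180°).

At s = jω = j4800:
zero (s+15): 15 + j4800 → |·| = √(15²+4800²) = √23040225 ≈ 4800, ∠ = arctan(4800/15) ≈ 89.82°
zero (s+50): 50 + j4800 → |·| = √(50²+4800²) = √23042500 ≈ 4800.3, ∠ = arctan(4800/50) ≈ 89.40°
pole (s+25): 25 + j4800 → |·| = √(25²+4800²) = √23040625 ≈ 4800.1, ∠ = arctan(4800/25) ≈ 89.70°
pole (s+411): 411 + j4800 → |·| = √(411²+4800²) = √23208921 ≈ 4817.6, ∠ = arctan(4800/411) ≈ 85.11°
pole (s+1000): 1000 + j4800 → |·| = √(1000²+4800²) = √24040000 ≈ 4903.1, ∠ = arctan(4800/1000) ≈ 78.23°
|L| = 5 · 2.3041e+07 / 1.1338e+11 ≈ 0.0010161
Gain = 20 log₁₀(0.0010161) ≈ -59.86 dB
∠L = 179.22° − 253.04° = -73.82°

-59.9 dB, -73.8°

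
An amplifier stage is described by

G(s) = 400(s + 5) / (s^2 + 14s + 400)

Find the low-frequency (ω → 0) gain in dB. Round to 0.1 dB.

14.0 dB

G(0) = 400·5 / 400 = 5
20 log₁₀(5) ≈ 13.98 dB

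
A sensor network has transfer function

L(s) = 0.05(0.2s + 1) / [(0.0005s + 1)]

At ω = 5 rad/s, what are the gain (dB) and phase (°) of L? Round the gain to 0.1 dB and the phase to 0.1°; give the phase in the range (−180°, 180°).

At ω = 5 rad/s:
zero (1 + j5·0.2) = 1 + j1 → |·| ≈ 1.4142, ∠ ≈ 45.00°
pole (1 + j5·0.0005) = 1 + j0.0025 → |·| ≈ 1, ∠ ≈ 0.14°
|L| = 0.05 · 1.4142 / (1) ≈ 0.07071
Gain = 20 log₁₀(0.07071) ≈ -23.01 dB
∠L = (45.00°) − (0.14°) = 44.86°

-23.0 dB, 44.9°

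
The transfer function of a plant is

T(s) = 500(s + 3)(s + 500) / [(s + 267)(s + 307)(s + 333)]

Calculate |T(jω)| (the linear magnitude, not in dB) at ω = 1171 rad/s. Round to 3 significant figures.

At s = jω = j1171:
zero (s+3): 3 + j1171 → |·| = √(3²+1171²) = √1371250 ≈ 1171, ∠ = arctan(1171/3) ≈ 89.85°
zero (s+500): 500 + j1171 → |·| = √(500²+1171²) = √1621241 ≈ 1273.3, ∠ = arctan(1171/500) ≈ 66.88°
pole (s+267): 267 + j1171 → |·| = √(267²+1171²) = √1442530 ≈ 1201.1, ∠ = arctan(1171/267) ≈ 77.16°
pole (s+307): 307 + j1171 → |·| = √(307²+1171²) = √1465490 ≈ 1210.6, ∠ = arctan(1171/307) ≈ 75.31°
pole (s+333): 333 + j1171 → |·| = √(333²+1171²) = √1482130 ≈ 1217.4, ∠ = arctan(1171/333) ≈ 74.13°
|T| = 500 · 1.491e+06 / 1.7702e+09 ≈ 0.42114

0.421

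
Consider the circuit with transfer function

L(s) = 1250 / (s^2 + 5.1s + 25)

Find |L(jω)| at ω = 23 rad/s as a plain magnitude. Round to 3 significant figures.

2.42

At s = jω = j23:
quadratic: (j23)² + 5.1·j23 + 25 = -504 + j117.3 → |·| ≈ 517.47, ∠ ≈ 166.90°
|L| = 1250 / 517.47 ≈ 2.4156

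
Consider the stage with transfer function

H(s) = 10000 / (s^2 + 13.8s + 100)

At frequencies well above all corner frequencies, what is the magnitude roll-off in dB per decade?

-40 dB/decade

Each pole contributes −20 dB/decade at high frequency; each zero contributes +20 dB/decade.
Net: 0 zero(s) − 2 pole(s) → -40 dB/decade.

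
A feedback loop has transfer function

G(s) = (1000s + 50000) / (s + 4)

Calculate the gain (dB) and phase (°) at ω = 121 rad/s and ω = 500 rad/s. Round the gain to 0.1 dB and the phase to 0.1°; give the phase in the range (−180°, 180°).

Substitute s = j121:
Numerator: 1000(j121) + 50000 = 50000 + j121000
Denominator: (j121) + 4 = 4 + j121
|N| = √(50000² + 121000²) ≈ 1.3092e+05, ∠N ≈ 67.55°
|D| = √(4² + 121²) ≈ 121.07, ∠D ≈ 88.11°
|G| = 1.3092e+05 / 121.07 ≈ 1081.4
Gain = 20 log₁₀(1081.4) ≈ 60.68 dB
∠G = 67.55° − 88.11° = -20.56°

Substitute s = j500:
Numerator: 1000(j500) + 50000 = 50000 + j500000
Denominator: (j500) + 4 = 4 + j500
|N| = √(50000² + 500000²) ≈ 5.0249e+05, ∠N ≈ 84.29°
|D| = √(4² + 500²) ≈ 500.02, ∠D ≈ 89.54°
|G| = 5.0249e+05 / 500.02 ≈ 1004.9
Gain = 20 log₁₀(1004.9) ≈ 60.04 dB
∠G = 84.29° − 89.54° = -5.25°

ω = 121: 60.7 dB, -20.6°; ω = 500: 60.0 dB, -5.3°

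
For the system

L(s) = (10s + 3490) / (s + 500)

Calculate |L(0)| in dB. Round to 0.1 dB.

L(0) = 3490 / 500 = 6.98
20 log₁₀(6.98) ≈ 16.88 dB

16.9 dB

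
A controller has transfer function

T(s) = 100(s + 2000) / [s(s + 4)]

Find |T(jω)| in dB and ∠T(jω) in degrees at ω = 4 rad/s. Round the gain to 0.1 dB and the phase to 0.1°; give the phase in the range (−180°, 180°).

At s = jω = j4:
zero (s+2000): 2000 + j4 → |·| = √(2000²+4²) = √4000016 ≈ 2000, ∠ = arctan(4/2000) ≈ 0.11°
pole (s+4): 4 + j4 → |·| = √(4²+4²) = √32 ≈ 5.6569, ∠ = arctan(4/4) ≈ 45.00°
pole at origin: |s| = 4, ∠ = 90.00° (in denominator)
|T| = 100 · 2000 / 22.628 ≈ 8838.6
Gain = 20 log₁₀(8838.6) ≈ 78.93 dB
∠T = 0.11° − 135.00° = -134.89°

78.9 dB, -134.9°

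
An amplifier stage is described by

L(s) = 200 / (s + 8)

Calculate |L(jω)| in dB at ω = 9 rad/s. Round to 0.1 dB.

Substitute s = j9:
Numerator: 200 = 200 + j0
Denominator: (j9) + 8 = 8 + j9
|N| = √(200² + 0²) ≈ 200, ∠N ≈ 0.00°
|D| = √(8² + 9²) ≈ 12.042, ∠D ≈ 48.37°
|L| = 200 / 12.042 ≈ 16.609
Gain = 20 log₁₀(16.609) ≈ 24.41 dB

24.4 dB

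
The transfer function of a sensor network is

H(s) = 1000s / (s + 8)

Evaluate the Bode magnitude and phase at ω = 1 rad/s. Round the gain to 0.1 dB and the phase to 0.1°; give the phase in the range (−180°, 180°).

At s = jω = j1:
zero at origin: s = j1 → |·| = 1, ∠ = 90.00°
pole (s+8): 8 + j1 → |·| = √(8²+1²) = √65 ≈ 8.0623, ∠ = arctan(1/8) ≈ 7.13°
|H| = 1000 · 1 / 8.0623 ≈ 124.03
Gain = 20 log₁₀(124.03) ≈ 41.87 dB
∠H = 90.00° − 7.13° = 82.87°

41.9 dB, 82.9°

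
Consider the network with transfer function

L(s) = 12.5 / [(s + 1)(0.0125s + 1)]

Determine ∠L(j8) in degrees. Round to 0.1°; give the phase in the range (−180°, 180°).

At ω = 8 rad/s:
pole (1 + j8·1) = 1 + j8 → |·| ≈ 8.0623, ∠ ≈ 82.87°
pole (1 + j8·0.0125) = 1 + j0.1 → |·| ≈ 1.005, ∠ ≈ 5.71°
∠L = (0°) − (82.87° + 5.71°) = -88.58°

-88.6°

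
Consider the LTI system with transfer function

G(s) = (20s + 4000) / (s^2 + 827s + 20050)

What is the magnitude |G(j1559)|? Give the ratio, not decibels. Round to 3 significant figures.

Substitute s = j1559:
Numerator: 20(j1559) + 4000 = 4000 + j31180
Denominator: (j1559)^2 + 827(j1559) + 20050 = -2410431 + j1289293
|N| = √(4000² + 31180²) ≈ 31436, ∠N ≈ 82.69°
|D| = √(2410431² + 1289293²) ≈ 2.7336e+06, ∠D ≈ 151.86°
|G| = 31436 / 2.7336e+06 ≈ 0.0115

0.0115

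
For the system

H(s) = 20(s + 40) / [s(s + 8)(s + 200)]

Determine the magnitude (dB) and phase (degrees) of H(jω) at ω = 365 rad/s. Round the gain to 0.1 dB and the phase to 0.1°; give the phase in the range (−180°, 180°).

At s = jω = j365:
zero (s+40): 40 + j365 → |·| = √(40²+365²) = √134825 ≈ 367.19, ∠ = arctan(365/40) ≈ 83.75°
pole (s+8): 8 + j365 → |·| = √(8²+365²) = √133289 ≈ 365.09, ∠ = arctan(365/8) ≈ 88.74°
pole (s+200): 200 + j365 → |·| = √(200²+365²) = √173225 ≈ 416.2, ∠ = arctan(365/200) ≈ 61.28°
pole at origin: |s| = 365, ∠ = 90.00° (in denominator)
|H| = 20 · 367.19 / 5.5462e+07 ≈ 0.00013241
Gain = 20 log₁₀(0.00013241) ≈ -77.56 dB
∠H = 83.75° − 240.02° = -156.27°

-77.6 dB, -156.3°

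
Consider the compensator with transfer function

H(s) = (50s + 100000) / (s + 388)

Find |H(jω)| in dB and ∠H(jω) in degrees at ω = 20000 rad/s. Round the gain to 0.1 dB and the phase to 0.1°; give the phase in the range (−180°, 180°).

34.0 dB, -4.6°

Substitute s = j20000:
Numerator: 50(j20000) + 100000 = 100000 + j1000000
Denominator: (j20000) + 388 = 388 + j20000
|N| = √(100000² + 1000000²) ≈ 1.005e+06, ∠N ≈ 84.29°
|D| = √(388² + 20000²) ≈ 20004, ∠D ≈ 88.89°
|H| = 1.005e+06 / 20004 ≈ 50.24
Gain = 20 log₁₀(50.24) ≈ 34.02 dB
∠H = 84.29° − 88.89° = -4.60°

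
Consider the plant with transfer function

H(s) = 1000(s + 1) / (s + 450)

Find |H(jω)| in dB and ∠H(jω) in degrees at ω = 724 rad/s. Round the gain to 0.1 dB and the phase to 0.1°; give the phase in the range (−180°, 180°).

58.6 dB, 31.8°

At s = jω = j724:
zero (s+1): 1 + j724 → |·| = √(1²+724²) = √524177 ≈ 724, ∠ = arctan(724/1) ≈ 89.92°
pole (s+450): 450 + j724 → |·| = √(450²+724²) = √726676 ≈ 852.45, ∠ = arctan(724/450) ≈ 58.14°
|H| = 1000 · 724 / 852.45 ≈ 849.32
Gain = 20 log₁₀(849.32) ≈ 58.58 dB
∠H = 89.92° − 58.14° = 31.78°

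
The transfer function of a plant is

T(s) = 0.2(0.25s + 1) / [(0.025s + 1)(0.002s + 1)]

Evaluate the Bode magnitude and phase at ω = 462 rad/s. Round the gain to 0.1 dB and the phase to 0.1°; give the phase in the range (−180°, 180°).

At ω = 462 rad/s:
zero (1 + j462·0.25) = 1 + j115.5 → |·| ≈ 115.5, ∠ ≈ 89.50°
pole (1 + j462·0.025) = 1 + j11.55 → |·| ≈ 11.593, ∠ ≈ 85.05°
pole (1 + j462·0.002) = 1 + j0.924 → |·| ≈ 1.3615, ∠ ≈ 42.74°
|T| = 0.2 · 115.5 / (11.593 · 1.3615) ≈ 1.4635
Gain = 20 log₁₀(1.4635) ≈ 3.31 dB
∠T = (89.50°) − (85.05° + 42.74°) = -38.29°

3.3 dB, -38.3°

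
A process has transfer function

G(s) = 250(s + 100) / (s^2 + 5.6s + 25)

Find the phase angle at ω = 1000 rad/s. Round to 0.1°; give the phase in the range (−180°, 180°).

-95.4°

At s = jω = j1000:
zero (s+100): 100 + j1000 → |·| = √(100²+1000²) = √1010000 ≈ 1005, ∠ = arctan(1000/100) ≈ 84.29°
quadratic: (j1000)² + 5.6·j1000 + 25 = -999975 + j5600 → |·| ≈ 9.9999e+05, ∠ ≈ 179.68°
∠G = 84.29° − 179.68° = -95.39°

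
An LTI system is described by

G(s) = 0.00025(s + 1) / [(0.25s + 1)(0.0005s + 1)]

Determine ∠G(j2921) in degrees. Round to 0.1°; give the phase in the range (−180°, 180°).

At ω = 2921 rad/s:
zero (1 + j2921·1) = 1 + j2921 → |·| ≈ 2921, ∠ ≈ 89.98°
pole (1 + j2921·0.25) = 1 + j730.25 → |·| ≈ 730.25, ∠ ≈ 89.92°
pole (1 + j2921·0.0005) = 1 + j1.4605 → |·| ≈ 1.77, ∠ ≈ 55.60°
∠G = (89.98°) − (89.92° + 55.60°) = -55.54°

-55.5°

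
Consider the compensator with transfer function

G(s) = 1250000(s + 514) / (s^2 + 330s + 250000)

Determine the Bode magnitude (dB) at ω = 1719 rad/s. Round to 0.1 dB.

At s = jω = j1719:
zero (s+514): 514 + j1719 → |·| = √(514²+1719²) = √3219157 ≈ 1794.2, ∠ = arctan(1719/514) ≈ 73.35°
quadratic: (j1719)² + 330·j1719 + 250000 = -2704961 + j567270 → |·| ≈ 2.7638e+06, ∠ ≈ 168.16°
|G| = 1250000 · 1794.2 / 2.7638e+06 ≈ 811.47
Gain = 20 log₁₀(811.47) ≈ 58.19 dB

58.2 dB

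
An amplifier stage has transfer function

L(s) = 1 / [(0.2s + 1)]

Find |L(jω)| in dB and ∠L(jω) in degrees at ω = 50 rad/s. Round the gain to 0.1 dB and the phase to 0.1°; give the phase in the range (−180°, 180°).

-20.0 dB, -84.3°

At ω = 50 rad/s:
pole (1 + j50·0.2) = 1 + j10 → |·| ≈ 10.05, ∠ ≈ 84.29°
|L| = 1 · 1 / (10.05) ≈ 0.099502
Gain = 20 log₁₀(0.099502) ≈ -20.04 dB
∠L = (0°) − (84.29°) = -84.29°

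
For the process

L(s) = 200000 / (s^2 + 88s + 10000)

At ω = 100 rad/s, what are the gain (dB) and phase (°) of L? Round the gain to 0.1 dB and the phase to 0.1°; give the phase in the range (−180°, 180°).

27.1 dB, -90.0°

At s = jω = j100:
quadratic: (j100)² + 88·j100 + 10000 = 0 + j8800 → |·| ≈ 8800, ∠ ≈ 90.00°
|L| = 200000 / 8800 ≈ 22.727
Gain = 20 log₁₀(22.727) ≈ 27.13 dB
∠L = 0.00° − 90.00° = -90.00°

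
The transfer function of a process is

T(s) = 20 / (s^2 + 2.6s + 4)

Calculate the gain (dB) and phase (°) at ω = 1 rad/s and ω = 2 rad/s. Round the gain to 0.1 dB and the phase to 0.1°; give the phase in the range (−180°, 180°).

At s = jω = j1:
quadratic: (j1)² + 2.6·j1 + 4 = 3 + j2.6 → |·| ≈ 3.9699, ∠ ≈ 40.91°
|T| = 20 / 3.9699 ≈ 5.0379
Gain = 20 log₁₀(5.0379) ≈ 14.04 dB
∠T = 0.00° − 40.91° = -40.91°

At s = jω = j2:
quadratic: (j2)² + 2.6·j2 + 4 = 0 + j5.2 → |·| ≈ 5.2, ∠ ≈ 90.00°
|T| = 20 / 5.2 ≈ 3.8462
Gain = 20 log₁₀(3.8462) ≈ 11.70 dB
∠T = 0.00° − 90.00° = -90.00°

ω = 1: 14.0 dB, -40.9°; ω = 2: 11.7 dB, -90.0°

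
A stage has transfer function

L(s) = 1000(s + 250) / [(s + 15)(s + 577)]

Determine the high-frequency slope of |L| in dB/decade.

-20 dB/decade

Each pole contributes −20 dB/decade at high frequency; each zero contributes +20 dB/decade.
Net: 1 zero(s) − 2 pole(s) → -20 dB/decade.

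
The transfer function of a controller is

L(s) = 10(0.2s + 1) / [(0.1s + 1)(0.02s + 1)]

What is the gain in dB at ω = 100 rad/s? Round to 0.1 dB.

19.0 dB

At ω = 100 rad/s:
zero (1 + j100·0.2) = 1 + j20 → |·| ≈ 20.025, ∠ ≈ 87.14°
pole (1 + j100·0.1) = 1 + j10 → |·| ≈ 10.05, ∠ ≈ 84.29°
pole (1 + j100·0.02) = 1 + j2 → |·| ≈ 2.2361, ∠ ≈ 63.43°
|L| = 10 · 20.025 / (10.05 · 2.2361) ≈ 8.9108
Gain = 20 log₁₀(8.9108) ≈ 19.00 dB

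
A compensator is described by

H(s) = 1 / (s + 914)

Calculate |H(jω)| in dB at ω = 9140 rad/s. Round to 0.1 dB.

Substitute s = j9140:
Numerator: 1 = 1 + j0
Denominator: (j9140) + 914 = 914 + j9140
|N| = √(1² + 0²) ≈ 1, ∠N ≈ 0.00°
|D| = √(914² + 9140²) ≈ 9185.6, ∠D ≈ 84.29°
|H| = 1 / 9185.6 ≈ 0.00010887
Gain = 20 log₁₀(0.00010887) ≈ -79.26 dB

-79.3 dB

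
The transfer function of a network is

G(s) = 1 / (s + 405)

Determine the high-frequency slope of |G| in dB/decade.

-20 dB/decade

Each pole contributes −20 dB/decade at high frequency; each zero contributes +20 dB/decade.
Net: 0 zero(s) − 1 pole(s) → -20 dB/decade.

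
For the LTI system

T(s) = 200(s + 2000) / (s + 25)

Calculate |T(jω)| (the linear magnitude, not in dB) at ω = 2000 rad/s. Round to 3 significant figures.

At s = jω = j2000:
zero (s+2000): 2000 + j2000 → |·| = √(2000²+2000²) = √8000000 ≈ 2828.4, ∠ = arctan(2000/2000) ≈ 45.00°
pole (s+25): 25 + j2000 → |·| = √(25²+2000²) = √4000625 ≈ 2000.2, ∠ = arctan(2000/25) ≈ 89.28°
|T| = 200 · 2828.4 / 2000.2 ≈ 282.81

283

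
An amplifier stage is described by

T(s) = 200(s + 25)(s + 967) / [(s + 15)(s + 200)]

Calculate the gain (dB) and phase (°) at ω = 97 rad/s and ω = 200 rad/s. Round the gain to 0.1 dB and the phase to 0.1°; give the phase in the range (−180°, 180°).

ω = 97: 59.0 dB, -25.8°; ω = 200: 56.9 dB, -36.2°

At s = jω = j97:
zero (s+25): 25 + j97 → |·| = √(25²+97²) = √10034 ≈ 100.17, ∠ = arctan(97/25) ≈ 75.55°
zero (s+967): 967 + j97 → |·| = √(967²+97²) = √944498 ≈ 971.85, ∠ = arctan(97/967) ≈ 5.73°
pole (s+15): 15 + j97 → |·| = √(15²+97²) = √9634 ≈ 98.153, ∠ = arctan(97/15) ≈ 81.21°
pole (s+200): 200 + j97 → |·| = √(200²+97²) = √49409 ≈ 222.28, ∠ = arctan(97/200) ≈ 25.87°
|T| = 200 · 97350 / 21817 ≈ 892.42
Gain = 20 log₁₀(892.42) ≈ 59.01 dB
∠T = 81.28° − 107.08° = -25.80°

At s = jω = j200:
zero (s+25): 25 + j200 → |·| = √(25²+200²) = √40625 ≈ 201.56, ∠ = arctan(200/25) ≈ 82.87°
zero (s+967): 967 + j200 → |·| = √(967²+200²) = √975089 ≈ 987.47, ∠ = arctan(200/967) ≈ 11.69°
pole (s+15): 15 + j200 → |·| = √(15²+200²) = √40225 ≈ 200.56, ∠ = arctan(200/15) ≈ 85.71°
pole (s+200): 200 + j200 → |·| = √(200²+200²) = √80000 ≈ 282.84, ∠ = arctan(200/200) ≈ 45.00°
|T| = 200 · 1.9903e+05 / 56726 ≈ 701.72
Gain = 20 log₁₀(701.72) ≈ 56.92 dB
∠T = 94.56° − 130.71° = -36.15°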